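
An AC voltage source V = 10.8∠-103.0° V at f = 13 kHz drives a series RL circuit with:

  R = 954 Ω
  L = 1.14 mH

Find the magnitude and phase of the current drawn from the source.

Step 1 — Angular frequency: ω = 2π·f = 2π·1.3e+04 = 8.168e+04 rad/s.
Step 2 — Component impedances:
  R: Z = R = 954 Ω
  L: Z = jωL = j·8.168e+04·0.00114 = 0 + j93.12 Ω
Step 3 — Series combination: Z_total = R + L = 954 + j93.12 Ω = 958.5∠5.6° Ω.
Step 4 — Source phasor: V = 10.8∠-103.0° V = -2.429 - j10.52 V.
Step 5 — Ohm's law: I = V / Z_total = (-2.429 - j10.52) / (954 + j93.12) = -0.003589 - j0.01068 A.
Step 6 — Convert to polar: |I| = 0.01127 A, ∠I = -108.6°.

I = 0.01127∠-108.6° A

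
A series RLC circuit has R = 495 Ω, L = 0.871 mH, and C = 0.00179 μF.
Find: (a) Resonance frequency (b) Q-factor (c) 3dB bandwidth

Step 1 — Resonance: ω₀ = 1/√(LC) = 1/√(0.000871·1.79e-09) = 8.009e+05 rad/s.
Step 2 — f₀ = ω₀/(2π) = 1.275e+05 Hz.
Step 3 — Series Q: Q = ω₀L/R = 8.009e+05·0.000871/495 = 1.409.
Step 4 — Bandwidth: Δω = ω₀/Q = 5.683e+05 rad/s; BW = Δω/(2π) = 9.045e+04 Hz.

(a) f₀ = 1.275e+05 Hz  (b) Q = 1.409  (c) BW = 9.045e+04 Hz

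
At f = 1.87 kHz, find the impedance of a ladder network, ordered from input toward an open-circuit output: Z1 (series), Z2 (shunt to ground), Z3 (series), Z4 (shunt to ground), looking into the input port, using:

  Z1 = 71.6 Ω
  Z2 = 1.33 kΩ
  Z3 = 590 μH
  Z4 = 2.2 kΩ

Step 1 — Angular frequency: ω = 2π·f = 2π·1870 = 1.175e+04 rad/s.
Step 2 — Component impedances:
  Z1: Z = R = 71.6 Ω
  Z2: Z = R = 1330 Ω
  Z3: Z = jωL = j·1.175e+04·0.00059 = 0 + j6.932 Ω
  Z4: Z = R = 2200 Ω
Step 3 — Ladder network (open output): work backward from the far end, alternating series and parallel combinations. Z_in = 900.5 + j0.9841 Ω = 900.5∠0.1° Ω.

Z = 900.5 + j0.9841 Ω = 900.5∠0.1° Ω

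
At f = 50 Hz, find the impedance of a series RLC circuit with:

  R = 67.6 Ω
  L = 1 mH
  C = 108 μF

Step 1 — Angular frequency: ω = 2π·f = 2π·50 = 314.2 rad/s.
Step 2 — Component impedances:
  R: Z = R = 67.6 Ω
  L: Z = jωL = j·314.2·0.001 = 0 + j0.3142 Ω
  C: Z = 1/(jωC) = -j/(ω·C) = 0 - j29.47 Ω
Step 3 — Series combination: Z_total = R + L + C = 67.6 - j29.16 Ω = 73.62∠-23.3° Ω.

Z = 67.6 - j29.16 Ω = 73.62∠-23.3° Ω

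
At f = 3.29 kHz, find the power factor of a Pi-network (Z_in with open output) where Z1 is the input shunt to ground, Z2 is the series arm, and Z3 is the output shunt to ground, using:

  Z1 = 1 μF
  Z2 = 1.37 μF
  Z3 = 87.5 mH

Step 1 — Angular frequency: ω = 2π·f = 2π·3290 = 2.067e+04 rad/s.
Step 2 — Component impedances:
  Z1: Z = 1/(jωC) = -j/(ω·C) = 0 - j48.38 Ω
  Z2: Z = 1/(jωC) = -j/(ω·C) = 0 - j35.31 Ω
  Z3: Z = jωL = j·2.067e+04·0.0875 = 0 + j1809 Ω
Step 3 — With open output, the series arm Z2 and the output shunt Z3 appear in series to ground: Z2 + Z3 = 0 + j1773 Ω.
Step 4 — Parallel with input shunt Z1: Z_in = Z1 || (Z2 + Z3) = 0 - j49.73 Ω = 49.73∠-90.0° Ω.
Step 5 — Power factor: PF = cos(φ) = Re(Z)/|Z| = 0/49.73 = 0.
Step 6 — Type: Im(Z) = -49.73 ⇒ leading (phase φ = -90.0°).

PF = 0 (leading, φ = -90.0°)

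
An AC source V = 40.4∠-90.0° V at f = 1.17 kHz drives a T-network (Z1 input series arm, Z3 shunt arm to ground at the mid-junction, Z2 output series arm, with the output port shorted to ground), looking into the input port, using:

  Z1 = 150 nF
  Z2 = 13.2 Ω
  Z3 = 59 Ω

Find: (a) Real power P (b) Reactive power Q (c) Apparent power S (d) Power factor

Step 1 — Angular frequency: ω = 2π·f = 2π·1170 = 7351 rad/s.
Step 2 — Component impedances:
  Z1: Z = 1/(jωC) = -j/(ω·C) = 0 - j906.9 Ω
  Z2: Z = R = 13.2 Ω
  Z3: Z = R = 59 Ω
Step 3 — With the output port shorted to ground, the output series arm Z2 runs from the junction to ground; the shunt arm Z3 also runs from the junction to ground. They appear in parallel: Z3 || Z2 = 10.79 Ω.
Step 4 — Series with input arm Z1: Z_in = Z1 + (Z3 || Z2) = 10.79 - j906.9 Ω = 906.9∠-89.3° Ω.
Step 5 — Source phasor: V = 40.4∠-90.0° V = 0 - j40.4 V.
Step 6 — Current: I = V / Z = 0.04454 - j0.0005298 A = 0.04455∠-0.7° A.
Step 7 — Complex power: S = V·I* = 0.0214 - j1.8 VA.
Step 8 — Real power: P = Re(S) = 0.0214 W.
Step 9 — Reactive power: Q = Im(S) = -1.8 VAR.
Step 10 — Apparent power: |S| = 1.8 VA.
Step 11 — Power factor: PF = P/|S| = 0.01189 (leading).

(a) P = 0.0214 W  (b) Q = -1.8 VAR  (c) S = 1.8 VA  (d) PF = 0.01189 (leading)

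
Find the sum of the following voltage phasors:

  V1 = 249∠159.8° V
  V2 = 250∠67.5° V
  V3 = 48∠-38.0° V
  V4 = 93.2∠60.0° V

Step 1 — Convert each phasor to rectangular form:
  V1 = 249·(cos(159.8°) + j·sin(159.8°)) = -233.7 + j85.98 V
  V2 = 250·(cos(67.5°) + j·sin(67.5°)) = 95.67 + j231 V
  V3 = 48·(cos(-38.0°) + j·sin(-38.0°)) = 37.82 - j29.55 V
  V4 = 93.2·(cos(60.0°) + j·sin(60.0°)) = 46.6 + j80.71 V
Step 2 — Sum components: V_total = -53.59 + j368.1 V.
Step 3 — Convert to polar: |V_total| = 372 V, ∠V_total = 98.3°.

V_total = 372∠98.3° V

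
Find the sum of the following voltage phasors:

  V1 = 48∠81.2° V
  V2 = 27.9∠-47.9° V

Step 1 — Convert each phasor to rectangular form:
  V1 = 48·(cos(81.2°) + j·sin(81.2°)) = 7.343 + j47.43 V
  V2 = 27.9·(cos(-47.9°) + j·sin(-47.9°)) = 18.7 - j20.7 V
Step 2 — Sum components: V_total = 26.05 + j26.73 V.
Step 3 — Convert to polar: |V_total| = 37.33 V, ∠V_total = 45.7°.

V_total = 37.33∠45.7° V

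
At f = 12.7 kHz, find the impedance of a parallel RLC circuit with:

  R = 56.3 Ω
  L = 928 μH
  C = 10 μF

Step 1 — Angular frequency: ω = 2π·f = 2π·1.27e+04 = 7.98e+04 rad/s.
Step 2 — Component impedances:
  R: Z = R = 56.3 Ω
  L: Z = jωL = j·7.98e+04·0.000928 = 0 + j74.05 Ω
  C: Z = 1/(jωC) = -j/(ω·C) = 0 - j1.253 Ω
Step 3 — Parallel combination: 1/Z_total = 1/R + 1/L + 1/C; Z_total = 0.02885 - j1.274 Ω = 1.274∠-88.7° Ω.

Z = 0.02885 - j1.274 Ω = 1.274∠-88.7° Ω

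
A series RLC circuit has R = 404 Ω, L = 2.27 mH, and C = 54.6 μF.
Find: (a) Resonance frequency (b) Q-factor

Step 1 — Resonance condition Im(Z)=0 gives ω₀ = 1/√(LC).
Step 2 — ω₀ = 1/√(0.00227·5.46e-05) = 2840 rad/s.
Step 3 — f₀ = ω₀/(2π) = 452.1 Hz.
Step 4 — Series Q: Q = ω₀L/R = 2840·0.00227/404 = 0.01596.

(a) f₀ = 452.1 Hz  (b) Q = 0.01596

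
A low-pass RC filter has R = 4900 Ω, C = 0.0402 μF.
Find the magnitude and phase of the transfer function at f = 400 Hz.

Step 1 — Angular frequency: ω = 2π·400 = 2513 rad/s.
Step 2 — Transfer function: H(jω) = 1/(1 + jωRC).
Step 3 — Denominator: 1 + jωRC = 1 + j·2513·4900·4.02e-08 = 1 + j0.4951.
Step 4 — H = 0.8032 - j0.3976.
Step 5 — Magnitude: |H| = 0.8962 (-1.0 dB); phase: φ = -26.3°.

|H| = 0.8962 (-1.0 dB), φ = -26.3°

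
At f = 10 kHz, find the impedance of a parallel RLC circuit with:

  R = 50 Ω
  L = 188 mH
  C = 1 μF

Step 1 — Angular frequency: ω = 2π·f = 2π·1e+04 = 6.283e+04 rad/s.
Step 2 — Component impedances:
  R: Z = R = 50 Ω
  L: Z = jωL = j·6.283e+04·0.188 = 0 + j1.181e+04 Ω
  C: Z = 1/(jωC) = -j/(ω·C) = 0 - j15.92 Ω
Step 3 — Parallel combination: 1/Z_total = 1/R + 1/L + 1/C; Z_total = 4.611 - j14.47 Ω = 15.18∠-72.3° Ω.

Z = 4.611 - j14.47 Ω = 15.18∠-72.3° Ω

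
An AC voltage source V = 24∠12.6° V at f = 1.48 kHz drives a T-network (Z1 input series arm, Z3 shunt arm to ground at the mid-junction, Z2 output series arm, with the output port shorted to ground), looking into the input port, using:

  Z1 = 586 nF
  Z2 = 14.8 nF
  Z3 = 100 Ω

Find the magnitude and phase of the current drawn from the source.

Step 1 — Angular frequency: ω = 2π·f = 2π·1480 = 9299 rad/s.
Step 2 — Component impedances:
  Z1: Z = 1/(jωC) = -j/(ω·C) = 0 - j183.5 Ω
  Z2: Z = 1/(jωC) = -j/(ω·C) = 0 - j7266 Ω
  Z3: Z = R = 100 Ω
Step 3 — With the output port shorted to ground, the output series arm Z2 runs from the junction to ground; the shunt arm Z3 also runs from the junction to ground. They appear in parallel: Z3 || Z2 = 99.98 - j1.376 Ω.
Step 4 — Series with input arm Z1: Z_in = Z1 + (Z3 || Z2) = 99.98 - j184.9 Ω = 210.2∠-61.6° Ω.
Step 5 — Source phasor: V = 24∠12.6° V = 23.42 + j5.235 V.
Step 6 — Ohm's law: I = V / Z_total = (23.42 + j5.235) / (99.98 - j184.9) = 0.0311 + j0.1099 A.
Step 7 — Convert to polar: |I| = 0.1142 A, ∠I = 74.2°.

I = 0.1142∠74.2° A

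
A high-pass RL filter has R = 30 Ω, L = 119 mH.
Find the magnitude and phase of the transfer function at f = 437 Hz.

Step 1 — Angular frequency: ω = 2π·437 = 2746 rad/s.
Step 2 — Transfer function: H(jω) = jωL/(R + jωL).
Step 3 — Numerator jωL = j·326.7; denominator R + jωL = 30 + j326.7.
Step 4 — H = 0.9916 + j0.09105.
Step 5 — Magnitude: |H| = 0.9958 (-0.0 dB); phase: φ = 5.2°.

|H| = 0.9958 (-0.0 dB), φ = 5.2°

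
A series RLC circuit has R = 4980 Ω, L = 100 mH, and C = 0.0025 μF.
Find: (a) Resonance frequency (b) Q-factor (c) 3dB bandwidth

Step 1 — Resonance condition Im(Z)=0 gives ω₀ = 1/√(LC).
Step 2 — ω₀ = 1/√(0.1·2.5e-09) = 6.325e+04 rad/s.
Step 3 — f₀ = ω₀/(2π) = 1.007e+04 Hz.
Step 4 — Series Q: Q = ω₀L/R = 6.325e+04·0.1/4980 = 1.27.
Step 5 — 3dB bandwidth: Δω = ω₀/Q = 4.98e+04 rad/s; BW = Δω/(2π) = 7926 Hz.

(a) f₀ = 1.007e+04 Hz  (b) Q = 1.27  (c) BW = 7926 Hz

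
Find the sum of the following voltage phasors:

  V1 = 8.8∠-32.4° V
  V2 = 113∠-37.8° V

Step 1 — Convert each phasor to rectangular form:
  V1 = 8.8·(cos(-32.4°) + j·sin(-32.4°)) = 7.43 - j4.715 V
  V2 = 113·(cos(-37.8°) + j·sin(-37.8°)) = 89.29 - j69.26 V
Step 2 — Sum components: V_total = 96.72 - j73.97 V.
Step 3 — Convert to polar: |V_total| = 121.8 V, ∠V_total = -37.4°.

V_total = 121.8∠-37.4° V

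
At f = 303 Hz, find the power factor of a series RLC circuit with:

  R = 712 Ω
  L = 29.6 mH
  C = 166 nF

Step 1 — Angular frequency: ω = 2π·f = 2π·303 = 1904 rad/s.
Step 2 — Component impedances:
  R: Z = R = 712 Ω
  L: Z = jωL = j·1904·0.0296 = 0 + j56.35 Ω
  C: Z = 1/(jωC) = -j/(ω·C) = 0 - j3164 Ω
Step 3 — Series combination: Z_total = R + L + C = 712 - j3108 Ω = 3188∠-77.1° Ω.
Step 4 — Power factor: PF = cos(φ) = Re(Z)/|Z| = 712/3188 = 0.2233.
Step 5 — Type: Im(Z) = -3108 ⇒ leading (phase φ = -77.1°).

PF = 0.2233 (leading, φ = -77.1°)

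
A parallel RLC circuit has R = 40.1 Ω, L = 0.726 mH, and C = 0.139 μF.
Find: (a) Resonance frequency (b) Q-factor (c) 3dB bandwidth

Step 1 — Resonance: ω₀ = 1/√(LC) = 1/√(0.000726·1.39e-07) = 9.955e+04 rad/s.
Step 2 — f₀ = ω₀/(2π) = 1.584e+04 Hz.
Step 3 — Parallel Q: Q = R/(ω₀L) = 40.1/(9.955e+04·0.000726) = 0.5549.
Step 4 — Bandwidth: Δω = ω₀/Q = 1.794e+05 rad/s; BW = Δω/(2π) = 2.855e+04 Hz.

(a) f₀ = 1.584e+04 Hz  (b) Q = 0.5549  (c) BW = 2.855e+04 Hz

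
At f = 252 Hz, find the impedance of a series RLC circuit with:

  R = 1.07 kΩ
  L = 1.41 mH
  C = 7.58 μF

Step 1 — Angular frequency: ω = 2π·f = 2π·252 = 1583 rad/s.
Step 2 — Component impedances:
  R: Z = R = 1070 Ω
  L: Z = jωL = j·1583·0.00141 = 0 + j2.233 Ω
  C: Z = 1/(jωC) = -j/(ω·C) = 0 - j83.32 Ω
Step 3 — Series combination: Z_total = R + L + C = 1070 - j81.09 Ω = 1073∠-4.3° Ω.

Z = 1070 - j81.09 Ω = 1073∠-4.3° Ω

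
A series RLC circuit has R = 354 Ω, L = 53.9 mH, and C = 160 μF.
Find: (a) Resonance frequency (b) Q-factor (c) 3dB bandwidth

Step 1 — Resonance: ω₀ = 1/√(LC) = 1/√(0.0539·0.00016) = 340.5 rad/s.
Step 2 — f₀ = ω₀/(2π) = 54.2 Hz.
Step 3 — Series Q: Q = ω₀L/R = 340.5·0.0539/354 = 0.05185.
Step 4 — Bandwidth: Δω = ω₀/Q = 6568 rad/s; BW = Δω/(2π) = 1045 Hz.

(a) f₀ = 54.2 Hz  (b) Q = 0.05185  (c) BW = 1045 Hz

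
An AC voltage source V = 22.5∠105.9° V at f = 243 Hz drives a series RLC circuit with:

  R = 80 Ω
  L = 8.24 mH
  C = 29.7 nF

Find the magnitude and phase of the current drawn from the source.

Step 1 — Angular frequency: ω = 2π·f = 2π·243 = 1527 rad/s.
Step 2 — Component impedances:
  R: Z = R = 80 Ω
  L: Z = jωL = j·1527·0.00824 = 0 + j12.58 Ω
  C: Z = 1/(jωC) = -j/(ω·C) = 0 - j2.205e+04 Ω
Step 3 — Series combination: Z_total = R + L + C = 80 - j2.204e+04 Ω = 2.204e+04∠-89.8° Ω.
Step 4 — Source phasor: V = 22.5∠105.9° V = -6.164 + j21.64 V.
Step 5 — Ohm's law: I = V / Z_total = (-6.164 + j21.64) / (80 - j2.204e+04) = -0.0009828 - j0.0002761 A.
Step 6 — Convert to polar: |I| = 0.001021 A, ∠I = -164.3°.

I = 0.001021∠-164.3° A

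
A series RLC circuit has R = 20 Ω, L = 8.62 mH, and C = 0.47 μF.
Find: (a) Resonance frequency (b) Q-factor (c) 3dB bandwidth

Step 1 — Resonance: ω₀ = 1/√(LC) = 1/√(0.00862·4.7e-07) = 1.571e+04 rad/s.
Step 2 — f₀ = ω₀/(2π) = 2500 Hz.
Step 3 — Series Q: Q = ω₀L/R = 1.571e+04·0.00862/20 = 6.771.
Step 4 — Bandwidth: Δω = ω₀/Q = 2320 rad/s; BW = Δω/(2π) = 369.3 Hz.

(a) f₀ = 2500 Hz  (b) Q = 6.771  (c) BW = 369.3 Hz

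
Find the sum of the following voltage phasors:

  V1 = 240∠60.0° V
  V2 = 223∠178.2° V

Step 1 — Convert each phasor to rectangular form:
  V1 = 240·(cos(60.0°) + j·sin(60.0°)) = 120 + j207.8 V
  V2 = 223·(cos(178.2°) + j·sin(178.2°)) = -222.9 + j7.005 V
Step 2 — Sum components: V_total = -102.9 + j214.9 V.
Step 3 — Convert to polar: |V_total| = 238.2 V, ∠V_total = 115.6°.

V_total = 238.2∠115.6° V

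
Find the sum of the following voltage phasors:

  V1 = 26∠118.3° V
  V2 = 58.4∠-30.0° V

Step 1 — Convert each phasor to rectangular form:
  V1 = 26·(cos(118.3°) + j·sin(118.3°)) = -12.33 + j22.89 V
  V2 = 58.4·(cos(-30.0°) + j·sin(-30.0°)) = 50.58 - j29.2 V
Step 2 — Sum components: V_total = 38.25 - j6.308 V.
Step 3 — Convert to polar: |V_total| = 38.77 V, ∠V_total = -9.4°.

V_total = 38.77∠-9.4° V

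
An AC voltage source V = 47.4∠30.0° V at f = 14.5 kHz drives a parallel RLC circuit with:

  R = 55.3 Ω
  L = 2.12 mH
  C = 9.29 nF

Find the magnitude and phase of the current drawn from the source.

Step 1 — Angular frequency: ω = 2π·f = 2π·1.45e+04 = 9.111e+04 rad/s.
Step 2 — Component impedances:
  R: Z = R = 55.3 Ω
  L: Z = jωL = j·9.111e+04·0.00212 = 0 + j193.1 Ω
  C: Z = 1/(jωC) = -j/(ω·C) = 0 - j1182 Ω
Step 3 — Parallel combination: 1/Z_total = 1/R + 1/L + 1/C; Z_total = 52.3 + j12.53 Ω = 53.78∠13.5° Ω.
Step 4 — Source phasor: V = 47.4∠30.0° V = 41.05 + j23.7 V.
Step 5 — Ohm's law: I = V / Z_total = (41.05 + j23.7) / (52.3 + j12.53) = 0.845 + j0.2508 A.
Step 6 — Convert to polar: |I| = 0.8814 A, ∠I = 16.5°.

I = 0.8814∠16.5° A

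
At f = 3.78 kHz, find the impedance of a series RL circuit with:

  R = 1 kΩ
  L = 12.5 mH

Step 1 — Angular frequency: ω = 2π·f = 2π·3780 = 2.375e+04 rad/s.
Step 2 — Component impedances:
  R: Z = R = 1000 Ω
  L: Z = jωL = j·2.375e+04·0.0125 = 0 + j296.9 Ω
Step 3 — Series combination: Z_total = R + L = 1000 + j296.9 Ω = 1043∠16.5° Ω.

Z = 1000 + j296.9 Ω = 1043∠16.5° Ω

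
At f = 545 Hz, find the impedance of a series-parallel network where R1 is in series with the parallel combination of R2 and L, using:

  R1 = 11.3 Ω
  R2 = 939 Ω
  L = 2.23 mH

Step 1 — Angular frequency: ω = 2π·f = 2π·545 = 3424 rad/s.
Step 2 — Component impedances:
  R1: Z = R = 11.3 Ω
  R2: Z = R = 939 Ω
  L: Z = jωL = j·3424·0.00223 = 0 + j7.636 Ω
Step 3 — Parallel branch: R2 || L = 1/(1/R2 + 1/L) = 0.0621 + j7.636 Ω.
Step 4 — Series with R1: Z_total = R1 + (R2 || L) = 11.36 + j7.636 Ω = 13.69∠33.9° Ω.

Z = 11.36 + j7.636 Ω = 13.69∠33.9° Ω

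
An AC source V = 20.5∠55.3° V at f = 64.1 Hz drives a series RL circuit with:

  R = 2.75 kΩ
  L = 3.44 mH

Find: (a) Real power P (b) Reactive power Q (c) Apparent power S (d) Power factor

Step 1 — Angular frequency: ω = 2π·f = 2π·64.1 = 402.8 rad/s.
Step 2 — Component impedances:
  R: Z = R = 2750 Ω
  L: Z = jωL = j·402.8·0.00344 = 0 + j1.385 Ω
Step 3 — Series combination: Z_total = R + L = 2750 + j1.385 Ω = 2750∠0.0° Ω.
Step 4 — Source phasor: V = 20.5∠55.3° V = 11.67 + j16.85 V.
Step 5 — Current: I = V / Z = 0.004247 + j0.006127 A = 0.007455∠55.3° A.
Step 6 — Complex power: S = V·I* = 0.1528 + j7.699e-05 VA.
Step 7 — Real power: P = Re(S) = 0.1528 W.
Step 8 — Reactive power: Q = Im(S) = 7.699e-05 VAR.
Step 9 — Apparent power: |S| = 0.1528 VA.
Step 10 — Power factor: PF = P/|S| = 1 (lagging).

(a) P = 0.1528 W  (b) Q = 7.699e-05 VAR  (c) S = 0.1528 VA  (d) PF = 1 (lagging)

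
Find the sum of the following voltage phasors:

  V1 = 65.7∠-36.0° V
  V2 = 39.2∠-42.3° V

Step 1 — Convert each phasor to rectangular form:
  V1 = 65.7·(cos(-36.0°) + j·sin(-36.0°)) = 53.15 - j38.62 V
  V2 = 39.2·(cos(-42.3°) + j·sin(-42.3°)) = 28.99 - j26.38 V
Step 2 — Sum components: V_total = 82.15 - j65 V.
Step 3 — Convert to polar: |V_total| = 104.8 V, ∠V_total = -38.4°.

V_total = 104.8∠-38.4° V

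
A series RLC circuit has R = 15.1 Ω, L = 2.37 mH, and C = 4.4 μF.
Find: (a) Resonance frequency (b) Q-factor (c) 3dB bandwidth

Step 1 — Resonance: ω₀ = 1/√(LC) = 1/√(0.00237·4.4e-06) = 9793 rad/s.
Step 2 — f₀ = ω₀/(2π) = 1559 Hz.
Step 3 — Series Q: Q = ω₀L/R = 9793·0.00237/15.1 = 1.537.
Step 4 — Bandwidth: Δω = ω₀/Q = 6371 rad/s; BW = Δω/(2π) = 1014 Hz.

(a) f₀ = 1559 Hz  (b) Q = 1.537  (c) BW = 1014 Hz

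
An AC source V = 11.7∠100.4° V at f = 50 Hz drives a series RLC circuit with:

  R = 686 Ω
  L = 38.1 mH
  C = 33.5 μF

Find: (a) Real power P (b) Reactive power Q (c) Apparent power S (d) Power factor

Step 1 — Angular frequency: ω = 2π·f = 2π·50 = 314.2 rad/s.
Step 2 — Component impedances:
  R: Z = R = 686 Ω
  L: Z = jωL = j·314.2·0.0381 = 0 + j11.97 Ω
  C: Z = 1/(jωC) = -j/(ω·C) = 0 - j95.02 Ω
Step 3 — Series combination: Z_total = R + L + C = 686 - j83.05 Ω = 691∠-6.9° Ω.
Step 4 — Source phasor: V = 11.7∠100.4° V = -2.112 + j11.51 V.
Step 5 — Current: I = V / Z = -0.005036 + j0.01617 A = 0.01693∠107.3° A.
Step 6 — Complex power: S = V·I* = 0.1967 - j0.02381 VA.
Step 7 — Real power: P = Re(S) = 0.1967 W.
Step 8 — Reactive power: Q = Im(S) = -0.02381 VAR.
Step 9 — Apparent power: |S| = 0.1981 VA.
Step 10 — Power factor: PF = P/|S| = 0.9928 (leading).

(a) P = 0.1967 W  (b) Q = -0.02381 VAR  (c) S = 0.1981 VA  (d) PF = 0.9928 (leading)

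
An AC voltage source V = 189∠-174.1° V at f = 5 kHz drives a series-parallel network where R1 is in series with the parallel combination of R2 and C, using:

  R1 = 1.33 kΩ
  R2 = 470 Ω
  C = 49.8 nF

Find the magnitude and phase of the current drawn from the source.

Step 1 — Angular frequency: ω = 2π·f = 2π·5000 = 3.142e+04 rad/s.
Step 2 — Component impedances:
  R1: Z = R = 1330 Ω
  R2: Z = R = 470 Ω
  C: Z = 1/(jωC) = -j/(ω·C) = 0 - j639.2 Ω
Step 3 — Parallel branch: R2 || C = 1/(1/R2 + 1/C) = 305.1 - j224.3 Ω.
Step 4 — Series with R1: Z_total = R1 + (R2 || C) = 1635 - j224.3 Ω = 1650∠-7.8° Ω.
Step 5 — Source phasor: V = 189∠-174.1° V = -188 - j19.43 V.
Step 6 — Ohm's law: I = V / Z_total = (-188 - j19.43) / (1635 - j224.3) = -0.1113 - j0.02715 A.
Step 7 — Convert to polar: |I| = 0.1145 A, ∠I = -166.3°.

I = 0.1145∠-166.3° A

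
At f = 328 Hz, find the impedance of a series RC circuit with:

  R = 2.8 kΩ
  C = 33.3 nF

Step 1 — Angular frequency: ω = 2π·f = 2π·328 = 2061 rad/s.
Step 2 — Component impedances:
  R: Z = R = 2800 Ω
  C: Z = 1/(jωC) = -j/(ω·C) = 0 - j1.457e+04 Ω
Step 3 — Series combination: Z_total = R + C = 2800 - j1.457e+04 Ω = 1.484e+04∠-79.1° Ω.

Z = 2800 - j1.457e+04 Ω = 1.484e+04∠-79.1° Ω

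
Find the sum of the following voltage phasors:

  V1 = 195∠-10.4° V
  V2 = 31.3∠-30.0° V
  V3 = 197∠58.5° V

Step 1 — Convert each phasor to rectangular form:
  V1 = 195·(cos(-10.4°) + j·sin(-10.4°)) = 191.8 - j35.2 V
  V2 = 31.3·(cos(-30.0°) + j·sin(-30.0°)) = 27.11 - j15.65 V
  V3 = 197·(cos(58.5°) + j·sin(58.5°)) = 102.9 + j168 V
Step 2 — Sum components: V_total = 321.8 + j117.1 V.
Step 3 — Convert to polar: |V_total| = 342.5 V, ∠V_total = 20.0°.

V_total = 342.5∠20.0° V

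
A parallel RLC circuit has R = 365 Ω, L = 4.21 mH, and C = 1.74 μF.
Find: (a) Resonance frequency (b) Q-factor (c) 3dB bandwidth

Step 1 — Resonance: ω₀ = 1/√(LC) = 1/√(0.00421·1.74e-06) = 1.168e+04 rad/s.
Step 2 — f₀ = ω₀/(2π) = 1860 Hz.
Step 3 — Parallel Q: Q = R/(ω₀L) = 365/(1.168e+04·0.00421) = 7.42.
Step 4 — Bandwidth: Δω = ω₀/Q = 1575 rad/s; BW = Δω/(2π) = 250.6 Hz.

(a) f₀ = 1860 Hz  (b) Q = 7.42  (c) BW = 250.6 Hz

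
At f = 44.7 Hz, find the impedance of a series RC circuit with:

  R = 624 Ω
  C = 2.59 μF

Step 1 — Angular frequency: ω = 2π·f = 2π·44.7 = 280.9 rad/s.
Step 2 — Component impedances:
  R: Z = R = 624 Ω
  C: Z = 1/(jωC) = -j/(ω·C) = 0 - j1375 Ω
Step 3 — Series combination: Z_total = R + C = 624 - j1375 Ω = 1510∠-65.6° Ω.

Z = 624 - j1375 Ω = 1510∠-65.6° Ω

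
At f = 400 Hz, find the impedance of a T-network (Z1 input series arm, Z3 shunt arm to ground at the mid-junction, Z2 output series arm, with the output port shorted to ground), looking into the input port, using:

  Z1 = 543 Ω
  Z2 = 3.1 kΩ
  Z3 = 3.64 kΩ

Step 1 — Angular frequency: ω = 2π·f = 2π·400 = 2513 rad/s.
Step 2 — Component impedances:
  Z1: Z = R = 543 Ω
  Z2: Z = R = 3100 Ω
  Z3: Z = R = 3640 Ω
Step 3 — With the output port shorted to ground, the output series arm Z2 runs from the junction to ground; the shunt arm Z3 also runs from the junction to ground. They appear in parallel: Z3 || Z2 = 1674 Ω.
Step 4 — Series with input arm Z1: Z_in = Z1 + (Z3 || Z2) = 2217 Ω = 2217∠0.0° Ω.

Z = 2217 Ω = 2217∠0.0° Ω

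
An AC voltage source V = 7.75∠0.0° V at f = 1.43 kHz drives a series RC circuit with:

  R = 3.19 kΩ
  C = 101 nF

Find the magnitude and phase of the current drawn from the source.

Step 1 — Angular frequency: ω = 2π·f = 2π·1430 = 8985 rad/s.
Step 2 — Component impedances:
  R: Z = R = 3190 Ω
  C: Z = 1/(jωC) = -j/(ω·C) = 0 - j1102 Ω
Step 3 — Series combination: Z_total = R + C = 3190 - j1102 Ω = 3375∠-19.1° Ω.
Step 4 — Source phasor: V = 7.75∠0.0° V = 7.75 V.
Step 5 — Ohm's law: I = V / Z_total = (7.75) / (3190 - j1102) = 0.00217 + j0.0007498 A.
Step 6 — Convert to polar: |I| = 0.002296 A, ∠I = 19.1°.

I = 0.002296∠19.1° A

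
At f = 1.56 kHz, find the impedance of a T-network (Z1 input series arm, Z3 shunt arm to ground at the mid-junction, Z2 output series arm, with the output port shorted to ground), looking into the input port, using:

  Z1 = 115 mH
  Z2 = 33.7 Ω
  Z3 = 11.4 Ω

Step 1 — Angular frequency: ω = 2π·f = 2π·1560 = 9802 rad/s.
Step 2 — Component impedances:
  Z1: Z = jωL = j·9802·0.115 = 0 + j1127 Ω
  Z2: Z = R = 33.7 Ω
  Z3: Z = R = 11.4 Ω
Step 3 — With the output port shorted to ground, the output series arm Z2 runs from the junction to ground; the shunt arm Z3 also runs from the junction to ground. They appear in parallel: Z3 || Z2 = 8.518 Ω.
Step 4 — Series with input arm Z1: Z_in = Z1 + (Z3 || Z2) = 8.518 + j1127 Ω = 1127∠89.6° Ω.

Z = 8.518 + j1127 Ω = 1127∠89.6° Ω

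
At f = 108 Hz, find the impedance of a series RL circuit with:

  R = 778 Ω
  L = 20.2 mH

Step 1 — Angular frequency: ω = 2π·f = 2π·108 = 678.6 rad/s.
Step 2 — Component impedances:
  R: Z = R = 778 Ω
  L: Z = jωL = j·678.6·0.0202 = 0 + j13.71 Ω
Step 3 — Series combination: Z_total = R + L = 778 + j13.71 Ω = 778.1∠1.0° Ω.

Z = 778 + j13.71 Ω = 778.1∠1.0° Ω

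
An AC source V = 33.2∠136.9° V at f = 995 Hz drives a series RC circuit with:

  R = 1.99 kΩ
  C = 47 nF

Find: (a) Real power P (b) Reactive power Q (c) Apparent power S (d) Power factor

Step 1 — Angular frequency: ω = 2π·f = 2π·995 = 6252 rad/s.
Step 2 — Component impedances:
  R: Z = R = 1990 Ω
  C: Z = 1/(jωC) = -j/(ω·C) = 0 - j3403 Ω
Step 3 — Series combination: Z_total = R + C = 1990 - j3403 Ω = 3942∠-59.7° Ω.
Step 4 — Source phasor: V = 33.2∠136.9° V = -24.24 + j22.68 V.
Step 5 — Current: I = V / Z = -0.008071 - j0.002404 A = 0.008421∠-163.4° A.
Step 6 — Complex power: S = V·I* = 0.1411 - j0.2414 VA.
Step 7 — Real power: P = Re(S) = 0.1411 W.
Step 8 — Reactive power: Q = Im(S) = -0.2414 VAR.
Step 9 — Apparent power: |S| = 0.2796 VA.
Step 10 — Power factor: PF = P/|S| = 0.5048 (leading).

(a) P = 0.1411 W  (b) Q = -0.2414 VAR  (c) S = 0.2796 VA  (d) PF = 0.5048 (leading)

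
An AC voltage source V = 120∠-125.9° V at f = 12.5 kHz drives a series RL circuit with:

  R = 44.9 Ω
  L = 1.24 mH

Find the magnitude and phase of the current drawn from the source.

Step 1 — Angular frequency: ω = 2π·f = 2π·1.25e+04 = 7.854e+04 rad/s.
Step 2 — Component impedances:
  R: Z = R = 44.9 Ω
  L: Z = jωL = j·7.854e+04·0.00124 = 0 + j97.39 Ω
Step 3 — Series combination: Z_total = R + L = 44.9 + j97.39 Ω = 107.2∠65.2° Ω.
Step 4 — Source phasor: V = 120∠-125.9° V = -70.36 - j97.2 V.
Step 5 — Ohm's law: I = V / Z_total = (-70.36 - j97.2) / (44.9 + j97.39) = -1.098 + j0.2164 A.
Step 6 — Convert to polar: |I| = 1.119 A, ∠I = 168.9°.

I = 1.119∠168.9° A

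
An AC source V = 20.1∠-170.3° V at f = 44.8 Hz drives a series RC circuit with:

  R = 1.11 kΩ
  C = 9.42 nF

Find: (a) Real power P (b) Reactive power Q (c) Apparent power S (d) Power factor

Step 1 — Angular frequency: ω = 2π·f = 2π·44.8 = 281.5 rad/s.
Step 2 — Component impedances:
  R: Z = R = 1110 Ω
  C: Z = 1/(jωC) = -j/(ω·C) = 0 - j3.771e+05 Ω
Step 3 — Series combination: Z_total = R + C = 1110 - j3.771e+05 Ω = 3.771e+05∠-89.8° Ω.
Step 4 — Source phasor: V = 20.1∠-170.3° V = -19.81 - j3.387 V.
Step 5 — Current: I = V / Z = 8.825e-06 - j5.256e-05 A = 5.33e-05∠-80.5° A.
Step 6 — Complex power: S = V·I* = 3.153e-06 - j0.001071 VA.
Step 7 — Real power: P = Re(S) = 3.153e-06 W.
Step 8 — Reactive power: Q = Im(S) = -0.001071 VAR.
Step 9 — Apparent power: |S| = 0.001071 VA.
Step 10 — Power factor: PF = P/|S| = 0.002943 (leading).

(a) P = 3.153e-06 W  (b) Q = -0.001071 VAR  (c) S = 0.001071 VA  (d) PF = 0.002943 (leading)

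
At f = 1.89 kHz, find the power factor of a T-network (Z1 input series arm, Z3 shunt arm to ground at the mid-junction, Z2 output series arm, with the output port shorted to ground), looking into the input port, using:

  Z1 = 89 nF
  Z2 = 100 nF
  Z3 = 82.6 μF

Step 1 — Angular frequency: ω = 2π·f = 2π·1890 = 1.188e+04 rad/s.
Step 2 — Component impedances:
  Z1: Z = 1/(jωC) = -j/(ω·C) = 0 - j946.2 Ω
  Z2: Z = 1/(jωC) = -j/(ω·C) = 0 - j842.1 Ω
  Z3: Z = 1/(jωC) = -j/(ω·C) = 0 - j1.019 Ω
Step 3 — With the output port shorted to ground, the output series arm Z2 runs from the junction to ground; the shunt arm Z3 also runs from the junction to ground. They appear in parallel: Z3 || Z2 = 0 - j1.018 Ω.
Step 4 — Series with input arm Z1: Z_in = Z1 + (Z3 || Z2) = 0 - j947.2 Ω = 947.2∠-90.0° Ω.
Step 5 — Power factor: PF = cos(φ) = Re(Z)/|Z| = 0/947.2 = 0.
Step 6 — Type: Im(Z) = -947.2 ⇒ leading (phase φ = -90.0°).

PF = 0 (leading, φ = -90.0°)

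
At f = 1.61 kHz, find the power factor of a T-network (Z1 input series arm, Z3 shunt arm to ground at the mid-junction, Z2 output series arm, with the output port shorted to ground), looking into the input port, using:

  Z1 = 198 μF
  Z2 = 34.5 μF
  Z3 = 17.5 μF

Step 1 — Angular frequency: ω = 2π·f = 2π·1610 = 1.012e+04 rad/s.
Step 2 — Component impedances:
  Z1: Z = 1/(jωC) = -j/(ω·C) = 0 - j0.4993 Ω
  Z2: Z = 1/(jωC) = -j/(ω·C) = 0 - j2.865 Ω
  Z3: Z = 1/(jωC) = -j/(ω·C) = 0 - j5.649 Ω
Step 3 — With the output port shorted to ground, the output series arm Z2 runs from the junction to ground; the shunt arm Z3 also runs from the junction to ground. They appear in parallel: Z3 || Z2 = 0 - j1.901 Ω.
Step 4 — Series with input arm Z1: Z_in = Z1 + (Z3 || Z2) = 0 - j2.4 Ω = 2.4∠-90.0° Ω.
Step 5 — Power factor: PF = cos(φ) = Re(Z)/|Z| = 0/2.4 = 0.
Step 6 — Type: Im(Z) = -2.4 ⇒ leading (phase φ = -90.0°).

PF = 0 (leading, φ = -90.0°)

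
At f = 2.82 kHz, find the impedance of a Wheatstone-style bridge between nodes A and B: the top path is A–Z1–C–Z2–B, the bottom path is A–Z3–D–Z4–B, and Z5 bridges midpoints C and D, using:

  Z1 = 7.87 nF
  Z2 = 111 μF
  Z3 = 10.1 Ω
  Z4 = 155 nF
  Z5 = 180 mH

Step 1 — Angular frequency: ω = 2π·f = 2π·2820 = 1.772e+04 rad/s.
Step 2 — Component impedances:
  Z1: Z = 1/(jωC) = -j/(ω·C) = 0 - j7171 Ω
  Z2: Z = 1/(jωC) = -j/(ω·C) = 0 - j0.5084 Ω
  Z3: Z = R = 10.1 Ω
  Z4: Z = 1/(jωC) = -j/(ω·C) = 0 - j364.1 Ω
  Z5: Z = jωL = j·1.772e+04·0.18 = 0 + j3189 Ω
Step 3 — Bridge requires nodal analysis (the Z5 bridge couples midpoints C and D, so the two paths cannot be reduced to a simple series/parallel combination). Setting node B to ground and injecting 1 A at node A, the 3-node admittance system at A, C, D solves to V_A = Z_AB = 9.035 - j388.8 Ω = 388.9∠-88.7° Ω.

Z = 9.035 - j388.8 Ω = 388.9∠-88.7° Ω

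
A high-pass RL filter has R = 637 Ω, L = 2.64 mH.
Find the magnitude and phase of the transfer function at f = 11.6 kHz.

Step 1 — Angular frequency: ω = 2π·1.16e+04 = 7.288e+04 rad/s.
Step 2 — Transfer function: H(jω) = jωL/(R + jωL).
Step 3 — Numerator jωL = j·192.4; denominator R + jωL = 637 + j192.4.
Step 4 — H = 0.08361 + j0.2768.
Step 5 — Magnitude: |H| = 0.2892 (-10.8 dB); phase: φ = 73.2°.

|H| = 0.2892 (-10.8 dB), φ = 73.2°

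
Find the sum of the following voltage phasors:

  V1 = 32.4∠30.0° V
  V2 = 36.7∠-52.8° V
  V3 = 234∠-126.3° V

Step 1 — Convert each phasor to rectangular form:
  V1 = 32.4·(cos(30.0°) + j·sin(30.0°)) = 28.06 + j16.2 V
  V2 = 36.7·(cos(-52.8°) + j·sin(-52.8°)) = 22.19 - j29.23 V
  V3 = 234·(cos(-126.3°) + j·sin(-126.3°)) = -138.5 - j188.6 V
Step 2 — Sum components: V_total = -88.28 - j201.6 V.
Step 3 — Convert to polar: |V_total| = 220.1 V, ∠V_total = -113.6°.

V_total = 220.1∠-113.6° V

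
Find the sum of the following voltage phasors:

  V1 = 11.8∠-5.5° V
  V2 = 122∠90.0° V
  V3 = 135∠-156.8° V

Step 1 — Convert each phasor to rectangular form:
  V1 = 11.8·(cos(-5.5°) + j·sin(-5.5°)) = 11.75 - j1.131 V
  V2 = 122·(cos(90.0°) + j·sin(90.0°)) = 0 + j122 V
  V3 = 135·(cos(-156.8°) + j·sin(-156.8°)) = -124.1 - j53.18 V
Step 2 — Sum components: V_total = -112.3 + j67.69 V.
Step 3 — Convert to polar: |V_total| = 131.2 V, ∠V_total = 148.9°.

V_total = 131.2∠148.9° V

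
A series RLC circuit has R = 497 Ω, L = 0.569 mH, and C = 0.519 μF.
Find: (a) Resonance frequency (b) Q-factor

Step 1 — Resonance condition Im(Z)=0 gives ω₀ = 1/√(LC).
Step 2 — ω₀ = 1/√(0.000569·5.19e-07) = 5.819e+04 rad/s.
Step 3 — f₀ = ω₀/(2π) = 9261 Hz.
Step 4 — Series Q: Q = ω₀L/R = 5.819e+04·0.000569/497 = 0.06662.

(a) f₀ = 9261 Hz  (b) Q = 0.06662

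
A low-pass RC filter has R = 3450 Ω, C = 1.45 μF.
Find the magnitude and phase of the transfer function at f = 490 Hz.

Step 1 — Angular frequency: ω = 2π·490 = 3079 rad/s.
Step 2 — Transfer function: H(jω) = 1/(1 + jωRC).
Step 3 — Denominator: 1 + jωRC = 1 + j·3079·3450·1.45e-06 = 1 + j15.4.
Step 4 — H = 0.004198 - j0.06466.
Step 5 — Magnitude: |H| = 0.06479 (-23.8 dB); phase: φ = -86.3°.

|H| = 0.06479 (-23.8 dB), φ = -86.3°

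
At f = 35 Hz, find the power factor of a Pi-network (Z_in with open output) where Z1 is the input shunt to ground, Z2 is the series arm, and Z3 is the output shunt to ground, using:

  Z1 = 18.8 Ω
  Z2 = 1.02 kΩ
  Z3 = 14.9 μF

Step 1 — Angular frequency: ω = 2π·f = 2π·35 = 219.9 rad/s.
Step 2 — Component impedances:
  Z1: Z = R = 18.8 Ω
  Z2: Z = R = 1020 Ω
  Z3: Z = 1/(jωC) = -j/(ω·C) = 0 - j305.2 Ω
Step 3 — With open output, the series arm Z2 and the output shunt Z3 appear in series to ground: Z2 + Z3 = 1020 - j305.2 Ω.
Step 4 — Parallel with input shunt Z1: Z_in = Z1 || (Z2 + Z3) = 18.49 - j0.09202 Ω = 18.49∠-0.3° Ω.
Step 5 — Power factor: PF = cos(φ) = Re(Z)/|Z| = 18.49/18.49 = 1.
Step 6 — Type: Im(Z) = -0.09202 ⇒ leading (phase φ = -0.3°).

PF = 1 (leading, φ = -0.3°)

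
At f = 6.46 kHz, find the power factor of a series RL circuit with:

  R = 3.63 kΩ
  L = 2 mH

Step 1 — Angular frequency: ω = 2π·f = 2π·6460 = 4.059e+04 rad/s.
Step 2 — Component impedances:
  R: Z = R = 3630 Ω
  L: Z = jωL = j·4.059e+04·0.002 = 0 + j81.18 Ω
Step 3 — Series combination: Z_total = R + L = 3630 + j81.18 Ω = 3631∠1.3° Ω.
Step 4 — Power factor: PF = cos(φ) = Re(Z)/|Z| = 3630/3630.9 = 0.9998.
Step 5 — Type: Im(Z) = 81.18 ⇒ lagging (phase φ = 1.3°).

PF = 0.9998 (lagging, φ = 1.3°)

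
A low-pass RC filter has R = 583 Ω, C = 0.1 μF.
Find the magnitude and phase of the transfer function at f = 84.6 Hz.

Step 1 — Angular frequency: ω = 2π·84.6 = 531.6 rad/s.
Step 2 — Transfer function: H(jω) = 1/(1 + jωRC).
Step 3 — Denominator: 1 + jωRC = 1 + j·531.6·583·1e-07 = 1 + j0.03099.
Step 4 — H = 0.999 - j0.03096.
Step 5 — Magnitude: |H| = 0.9995 (-0.0 dB); phase: φ = -1.8°.

|H| = 0.9995 (-0.0 dB), φ = -1.8°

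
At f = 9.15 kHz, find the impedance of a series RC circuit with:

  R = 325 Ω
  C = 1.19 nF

Step 1 — Angular frequency: ω = 2π·f = 2π·9150 = 5.749e+04 rad/s.
Step 2 — Component impedances:
  R: Z = R = 325 Ω
  C: Z = 1/(jωC) = -j/(ω·C) = 0 - j1.462e+04 Ω
Step 3 — Series combination: Z_total = R + C = 325 - j1.462e+04 Ω = 1.462e+04∠-88.7° Ω.

Z = 325 - j1.462e+04 Ω = 1.462e+04∠-88.7° Ω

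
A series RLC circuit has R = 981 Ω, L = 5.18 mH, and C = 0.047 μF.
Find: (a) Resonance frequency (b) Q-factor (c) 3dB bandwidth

Step 1 — Resonance condition Im(Z)=0 gives ω₀ = 1/√(LC).
Step 2 — ω₀ = 1/√(0.00518·4.7e-08) = 6.409e+04 rad/s.
Step 3 — f₀ = ω₀/(2π) = 1.02e+04 Hz.
Step 4 — Series Q: Q = ω₀L/R = 6.409e+04·0.00518/981 = 0.3384.
Step 5 — 3dB bandwidth: Δω = ω₀/Q = 1.894e+05 rad/s; BW = Δω/(2π) = 3.014e+04 Hz.

(a) f₀ = 1.02e+04 Hz  (b) Q = 0.3384  (c) BW = 3.014e+04 Hz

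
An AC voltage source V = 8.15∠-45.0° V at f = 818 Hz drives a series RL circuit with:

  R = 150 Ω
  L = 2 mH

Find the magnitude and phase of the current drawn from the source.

Step 1 — Angular frequency: ω = 2π·f = 2π·818 = 5140 rad/s.
Step 2 — Component impedances:
  R: Z = R = 150 Ω
  L: Z = jωL = j·5140·0.002 = 0 + j10.28 Ω
Step 3 — Series combination: Z_total = R + L = 150 + j10.28 Ω = 150.4∠3.9° Ω.
Step 4 — Source phasor: V = 8.15∠-45.0° V = 5.763 - j5.763 V.
Step 5 — Ohm's law: I = V / Z_total = (5.763 - j5.763) / (150 + j10.28) = 0.03562 - j0.04086 A.
Step 6 — Convert to polar: |I| = 0.05421 A, ∠I = -48.9°.

I = 0.05421∠-48.9° A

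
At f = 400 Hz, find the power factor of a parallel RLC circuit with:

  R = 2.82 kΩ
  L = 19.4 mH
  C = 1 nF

Step 1 — Angular frequency: ω = 2π·f = 2π·400 = 2513 rad/s.
Step 2 — Component impedances:
  R: Z = R = 2820 Ω
  L: Z = jωL = j·2513·0.0194 = 0 + j48.76 Ω
  C: Z = 1/(jωC) = -j/(ω·C) = 0 - j3.979e+05 Ω
Step 3 — Parallel combination: 1/Z_total = 1/R + 1/L + 1/C; Z_total = 0.843 + j48.75 Ω = 48.76∠89.0° Ω.
Step 4 — Power factor: PF = cos(φ) = Re(Z)/|Z| = 0.843/48.76 = 0.01729.
Step 5 — Type: Im(Z) = 48.75 ⇒ lagging (phase φ = 89.0°).

PF = 0.01729 (lagging, φ = 89.0°)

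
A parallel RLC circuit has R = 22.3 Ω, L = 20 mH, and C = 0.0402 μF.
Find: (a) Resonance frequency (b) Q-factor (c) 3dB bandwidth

Step 1 — Resonance: ω₀ = 1/√(LC) = 1/√(0.02·4.02e-08) = 3.527e+04 rad/s.
Step 2 — f₀ = ω₀/(2π) = 5613 Hz.
Step 3 — Parallel Q: Q = R/(ω₀L) = 22.3/(3.527e+04·0.02) = 0.03162.
Step 4 — Bandwidth: Δω = ω₀/Q = 1.115e+06 rad/s; BW = Δω/(2π) = 1.775e+05 Hz.

(a) f₀ = 5613 Hz  (b) Q = 0.03162  (c) BW = 1.775e+05 Hz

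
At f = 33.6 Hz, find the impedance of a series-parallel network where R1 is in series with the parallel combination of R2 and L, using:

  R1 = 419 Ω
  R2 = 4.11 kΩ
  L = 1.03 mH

Step 1 — Angular frequency: ω = 2π·f = 2π·33.6 = 211.1 rad/s.
Step 2 — Component impedances:
  R1: Z = R = 419 Ω
  R2: Z = R = 4110 Ω
  L: Z = jωL = j·211.1·0.00103 = 0 + j0.2174 Ω
Step 3 — Parallel branch: R2 || L = 1/(1/R2 + 1/L) = 1.15e-05 + j0.2174 Ω.
Step 4 — Series with R1: Z_total = R1 + (R2 || L) = 419 + j0.2174 Ω = 419∠0.0° Ω.

Z = 419 + j0.2174 Ω = 419∠0.0° Ω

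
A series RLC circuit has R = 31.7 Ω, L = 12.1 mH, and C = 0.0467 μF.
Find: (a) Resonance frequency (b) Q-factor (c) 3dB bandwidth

Step 1 — Resonance: ω₀ = 1/√(LC) = 1/√(0.0121·4.67e-08) = 4.207e+04 rad/s.
Step 2 — f₀ = ω₀/(2π) = 6695 Hz.
Step 3 — Series Q: Q = ω₀L/R = 4.207e+04·0.0121/31.7 = 16.06.
Step 4 — Bandwidth: Δω = ω₀/Q = 2620 rad/s; BW = Δω/(2π) = 417 Hz.

(a) f₀ = 6695 Hz  (b) Q = 16.06  (c) BW = 417 Hz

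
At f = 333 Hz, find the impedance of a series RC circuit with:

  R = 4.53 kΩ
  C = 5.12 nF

Step 1 — Angular frequency: ω = 2π·f = 2π·333 = 2092 rad/s.
Step 2 — Component impedances:
  R: Z = R = 4530 Ω
  C: Z = 1/(jωC) = -j/(ω·C) = 0 - j9.335e+04 Ω
Step 3 — Series combination: Z_total = R + C = 4530 - j9.335e+04 Ω = 9.346e+04∠-87.2° Ω.

Z = 4530 - j9.335e+04 Ω = 9.346e+04∠-87.2° Ω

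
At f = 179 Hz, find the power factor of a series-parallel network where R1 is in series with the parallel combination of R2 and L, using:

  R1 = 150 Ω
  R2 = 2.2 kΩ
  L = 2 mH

Step 1 — Angular frequency: ω = 2π·f = 2π·179 = 1125 rad/s.
Step 2 — Component impedances:
  R1: Z = R = 150 Ω
  R2: Z = R = 2200 Ω
  L: Z = jωL = j·1125·0.002 = 0 + j2.249 Ω
Step 3 — Parallel branch: R2 || L = 1/(1/R2 + 1/L) = 0.0023 + j2.249 Ω.
Step 4 — Series with R1: Z_total = R1 + (R2 || L) = 150 + j2.249 Ω = 150∠0.9° Ω.
Step 5 — Power factor: PF = cos(φ) = Re(Z)/|Z| = 150/150.02 = 0.9999.
Step 6 — Type: Im(Z) = 2.249 ⇒ lagging (phase φ = 0.9°).

PF = 0.9999 (lagging, φ = 0.9°)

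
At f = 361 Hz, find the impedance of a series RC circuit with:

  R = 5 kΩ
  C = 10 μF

Step 1 — Angular frequency: ω = 2π·f = 2π·361 = 2268 rad/s.
Step 2 — Component impedances:
  R: Z = R = 5000 Ω
  C: Z = 1/(jωC) = -j/(ω·C) = 0 - j44.09 Ω
Step 3 — Series combination: Z_total = R + C = 5000 - j44.09 Ω = 5000∠-0.5° Ω.

Z = 5000 - j44.09 Ω = 5000∠-0.5° Ω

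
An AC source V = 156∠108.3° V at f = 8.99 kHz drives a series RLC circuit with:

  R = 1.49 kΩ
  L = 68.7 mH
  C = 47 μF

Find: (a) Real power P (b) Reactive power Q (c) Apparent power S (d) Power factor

Step 1 — Angular frequency: ω = 2π·f = 2π·8990 = 5.649e+04 rad/s.
Step 2 — Component impedances:
  R: Z = R = 1490 Ω
  L: Z = jωL = j·5.649e+04·0.0687 = 0 + j3881 Ω
  C: Z = 1/(jωC) = -j/(ω·C) = 0 - j0.3767 Ω
Step 3 — Series combination: Z_total = R + L + C = 1490 + j3880 Ω = 4156∠69.0° Ω.
Step 4 — Source phasor: V = 156∠108.3° V = -48.98 + j148.1 V.
Step 5 — Current: I = V / Z = 0.02904 + j0.02378 A = 0.03753∠39.3° A.
Step 6 — Complex power: S = V·I* = 2.099 + j5.466 VA.
Step 7 — Real power: P = Re(S) = 2.099 W.
Step 8 — Reactive power: Q = Im(S) = 5.466 VAR.
Step 9 — Apparent power: |S| = 5.855 VA.
Step 10 — Power factor: PF = P/|S| = 0.3585 (lagging).

(a) P = 2.099 W  (b) Q = 5.466 VAR  (c) S = 5.855 VA  (d) PF = 0.3585 (lagging)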